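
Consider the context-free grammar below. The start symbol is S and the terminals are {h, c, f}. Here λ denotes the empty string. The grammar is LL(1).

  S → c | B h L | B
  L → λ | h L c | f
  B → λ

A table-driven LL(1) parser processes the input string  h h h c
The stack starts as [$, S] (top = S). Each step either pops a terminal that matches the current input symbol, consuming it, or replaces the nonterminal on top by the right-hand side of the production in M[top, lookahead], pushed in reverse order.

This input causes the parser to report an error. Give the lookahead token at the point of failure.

step 1: stack=$ S  input=h h h c $  — expand S → B h L
step 2: stack=$ L h B  input=h h h c $  — expand B → λ
step 3: stack=$ L h  input=h h h c $  — match h
step 4: stack=$ L  input=h h c $  — expand L → h L c
step 5: stack=$ c L h  input=h h c $  — match h
step 6: stack=$ c L  input=h c $  — expand L → h L c
step 7: stack=$ c c L h  input=h c $  — match h
step 8: stack=$ c c L  input=c $  — expand L → λ
step 9: stack=$ c c  input=c $  — match c
step 10: stack=$ c  input=$  — error: top is terminal c but lookahead is $

$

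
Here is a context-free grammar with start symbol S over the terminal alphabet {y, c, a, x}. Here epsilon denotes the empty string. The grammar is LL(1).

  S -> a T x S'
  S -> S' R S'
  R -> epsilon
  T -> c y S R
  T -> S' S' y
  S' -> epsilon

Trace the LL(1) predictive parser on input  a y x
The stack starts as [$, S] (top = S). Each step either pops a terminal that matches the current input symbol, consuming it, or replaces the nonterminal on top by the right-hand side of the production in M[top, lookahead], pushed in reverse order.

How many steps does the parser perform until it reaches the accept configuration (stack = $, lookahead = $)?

8

step 1: stack=$ S  input=a y x $  — expand S -> a T x S'
step 2: stack=$ S' x T a  input=a y x $  — match a
step 3: stack=$ S' x T  input=y x $  — expand T -> S' S' y
step 4: stack=$ S' x y S' S'  input=y x $  — expand S' -> epsilon
step 5: stack=$ S' x y S'  input=y x $  — expand S' -> epsilon
step 6: stack=$ S' x y  input=y x $  — match y
step 7: stack=$ S' x  input=x $  — match x
step 8: stack=$ S'  input=$  — expand S' -> epsilon
Accept reached after 8 steps.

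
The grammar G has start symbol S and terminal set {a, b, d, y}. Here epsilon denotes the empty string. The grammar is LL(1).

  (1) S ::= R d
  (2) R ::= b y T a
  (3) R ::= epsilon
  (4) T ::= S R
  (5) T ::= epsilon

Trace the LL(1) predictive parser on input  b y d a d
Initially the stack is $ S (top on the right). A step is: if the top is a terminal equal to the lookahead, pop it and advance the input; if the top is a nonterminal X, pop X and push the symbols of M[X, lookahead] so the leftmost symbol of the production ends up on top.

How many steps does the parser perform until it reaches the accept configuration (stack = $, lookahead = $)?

11

      Stack        Input        Action
   1  $ S          b y d a d $  expand S ::= R d
   2  $ d R        b y d a d $  expand R ::= b y T a
   3  $ d a T y b  b y d a d $  match b
   4  $ d a T y    y d a d $    match y
   5  $ d a T      d a d $      expand T ::= S R
   6  $ d a R S    d a d $      expand S ::= R d
   7  $ d a R d R  d a d $      expand R ::= epsilon
   8  $ d a R d    d a d $      match d
   9  $ d a R      a d $        expand R ::= epsilon
  10  $ d a        a d $        match a
  11  $ d          d $          match d
Accept reached after 11 steps.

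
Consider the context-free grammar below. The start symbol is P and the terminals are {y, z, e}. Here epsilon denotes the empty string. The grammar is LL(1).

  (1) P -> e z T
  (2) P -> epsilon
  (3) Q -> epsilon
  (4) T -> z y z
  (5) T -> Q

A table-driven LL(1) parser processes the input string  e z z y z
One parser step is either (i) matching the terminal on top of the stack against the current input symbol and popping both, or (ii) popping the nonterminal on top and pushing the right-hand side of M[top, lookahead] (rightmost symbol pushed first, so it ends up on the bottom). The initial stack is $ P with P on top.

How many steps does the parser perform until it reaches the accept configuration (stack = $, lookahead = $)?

7

step 1: stack=$ P  input=e z z y z $  — expand P -> e z T
step 2: stack=$ T z e  input=e z z y z $  — match e
step 3: stack=$ T z  input=z z y z $  — match z
step 4: stack=$ T  input=z y z $  — expand T -> z y z
step 5: stack=$ z y z  input=z y z $  — match z
step 6: stack=$ z y  input=y z $  — match y
step 7: stack=$ z  input=z $  — match z
Accept reached after 7 steps.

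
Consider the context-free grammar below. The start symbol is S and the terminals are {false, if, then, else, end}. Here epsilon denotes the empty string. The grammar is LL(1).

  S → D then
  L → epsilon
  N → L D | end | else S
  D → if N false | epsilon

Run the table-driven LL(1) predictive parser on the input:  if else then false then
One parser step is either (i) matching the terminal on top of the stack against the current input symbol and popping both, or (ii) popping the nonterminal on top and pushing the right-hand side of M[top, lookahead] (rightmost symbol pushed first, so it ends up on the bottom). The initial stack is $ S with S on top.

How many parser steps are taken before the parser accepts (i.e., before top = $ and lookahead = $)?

      Stack                Input                      Action
   1  $ S                  if else then false then $  expand S → D then
   2  $ then D             if else then false then $  expand D → if N false
   3  $ then false N if    if else then false then $  match if
   4  $ then false N       else then false then $     expand N → else S
   5  $ then false S else  else then false then $     match else
   6  $ then false S       then false then $          expand S → D then
   7  $ then false then D  then false then $          expand D → epsilon
   8  $ then false then    then false then $          match then
   9  $ then false         false then $               match false
  10  $ then               then $                     match then
Accept reached after 10 steps.

10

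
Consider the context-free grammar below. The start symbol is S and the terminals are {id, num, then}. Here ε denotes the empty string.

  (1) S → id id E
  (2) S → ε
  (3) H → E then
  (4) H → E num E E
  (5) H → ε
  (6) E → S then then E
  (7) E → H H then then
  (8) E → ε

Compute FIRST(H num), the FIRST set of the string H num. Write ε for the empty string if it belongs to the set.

FIRST(S) = {ε, id}
FIRST(H) = {ε, id, num, then}  (via E then, E num E E)
FIRST(E) = {ε, id, num, then}  (via S then then E, H H then then)
FIRST(H num): take FIRST of each symbol in turn, carrying on past any symbol whose FIRST contains ε; result {id, num, then}.

{id, num, then}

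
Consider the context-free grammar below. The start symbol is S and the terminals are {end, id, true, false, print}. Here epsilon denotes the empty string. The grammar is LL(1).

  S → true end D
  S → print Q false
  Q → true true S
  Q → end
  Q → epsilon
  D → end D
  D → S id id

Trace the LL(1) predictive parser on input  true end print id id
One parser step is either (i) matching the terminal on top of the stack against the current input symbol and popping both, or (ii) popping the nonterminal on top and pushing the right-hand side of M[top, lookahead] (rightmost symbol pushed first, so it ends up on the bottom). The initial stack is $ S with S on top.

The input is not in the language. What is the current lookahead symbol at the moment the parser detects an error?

id

     Stack                  Input                   Action
  1  $ S                    true end print id id $  expand S → true end D
  2  $ D end true           true end print id id $  match true
  3  $ D end                end print id id $       match end
  4  $ D                    print id id $           expand D → S id id
  5  $ id id S              print id id $           expand S → print Q false
  6  $ id id false Q print  print id id $           match print
  7  $ id id false Q        id id $                 error: M[Q, id] is empty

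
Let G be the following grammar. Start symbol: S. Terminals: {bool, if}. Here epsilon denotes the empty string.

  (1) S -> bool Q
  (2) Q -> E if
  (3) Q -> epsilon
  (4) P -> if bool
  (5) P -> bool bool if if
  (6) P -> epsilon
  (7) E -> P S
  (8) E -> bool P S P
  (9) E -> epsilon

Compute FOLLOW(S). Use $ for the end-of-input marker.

FIRST(S) = {bool}
FIRST(P) = {epsilon, bool, if}
FIRST(E) = {epsilon, bool, if}  (via P S)
FIRST(Q) = {epsilon, bool, if}  (via E if)
FOLLOW(S) includes $ since S is the start symbol.
FOLLOW(E): in Q->E if, E is followed by if with FIRST {if}. Thus FOLLOW(E) = {if}.
FOLLOW(S): in E->P S, the suffix after S is empty, so FOLLOW(S) ⊇ FOLLOW(E) = {if}; in E->bool P S P, S is followed by P with FIRST {epsilon, bool, if}; in E->bool P S P, the suffix after S is nullable, so FOLLOW(S) ⊇ FOLLOW(E) = {if}. Thus FOLLOW(S) = {$, bool, if}.
FOLLOW(Q): in S->bool Q, the suffix after Q is empty, so FOLLOW(Q) ⊇ FOLLOW(S) = {$, bool, if}. Thus FOLLOW(Q) = {$, bool, if}.
FOLLOW(P): in E->P S, P is followed by S with FIRST {bool}; in E->bool P S P (occurrence 1), P is followed by S P with FIRST {bool}; in E->bool P S P (occurrence 2), the suffix after P is empty, so FOLLOW(P) ⊇ FOLLOW(E) = {if}. Thus FOLLOW(P) = {bool, if}.

{$, bool, if}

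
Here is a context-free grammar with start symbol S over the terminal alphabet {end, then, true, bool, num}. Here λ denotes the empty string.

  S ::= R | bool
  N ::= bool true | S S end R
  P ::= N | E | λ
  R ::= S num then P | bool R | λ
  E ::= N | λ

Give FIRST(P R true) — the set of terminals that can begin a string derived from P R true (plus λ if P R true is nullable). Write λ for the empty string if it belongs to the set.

FIRST(S): from S::=R we get {λ, bool, num}; from S::=bool we get {bool}. So FIRST(S) = {λ, bool, num}.
FIRST(N): from N::=bool true we get {bool}; from N::=S S end R we get {bool, end, num}. So FIRST(N) = {bool, end, num}.
FIRST(R): from R::=S num then P we get {bool, num}; from R::=bool R we get {bool}; from R::=λ we get {λ}. So FIRST(R) = {λ, bool, num}.
FIRST(E): from E::=N we get {bool, end, num}; from E::=λ we get {λ}. So FIRST(E) = {λ, bool, end, num}.
FIRST(P): from P::=N we get {bool, end, num}; from P::=E we get {λ, bool, end, num}; from P::=λ we get {λ}. So FIRST(P) = {λ, bool, end, num}.
FIRST(P R true): take FIRST of each symbol in turn, carrying on past any symbol whose FIRST contains λ; result {bool, end, num, true}.

{bool, end, num, true}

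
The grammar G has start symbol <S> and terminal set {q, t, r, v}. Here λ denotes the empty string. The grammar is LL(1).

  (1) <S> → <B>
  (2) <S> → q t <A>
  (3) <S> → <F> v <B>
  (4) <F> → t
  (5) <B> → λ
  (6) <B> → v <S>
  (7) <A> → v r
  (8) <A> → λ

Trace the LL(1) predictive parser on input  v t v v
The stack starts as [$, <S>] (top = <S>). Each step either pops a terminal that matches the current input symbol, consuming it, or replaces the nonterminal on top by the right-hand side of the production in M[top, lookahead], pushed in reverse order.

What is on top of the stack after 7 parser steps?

<B>

step 1: stack=$ <S>  input=v t v v $  — expand <S> → <B>
step 2: stack=$ <B>  input=v t v v $  — expand <B> → v <S>
step 3: stack=$ <S> v  input=v t v v $  — match v
step 4: stack=$ <S>  input=t v v $  — expand <S> → <F> v <B>
step 5: stack=$ <B> v <F>  input=t v v $  — expand <F> → t
step 6: stack=$ <B> v t  input=t v v $  — match t
step 7: stack=$ <B> v  input=v v $  — match v
Stack after step 7: $ <B> (top = <B>).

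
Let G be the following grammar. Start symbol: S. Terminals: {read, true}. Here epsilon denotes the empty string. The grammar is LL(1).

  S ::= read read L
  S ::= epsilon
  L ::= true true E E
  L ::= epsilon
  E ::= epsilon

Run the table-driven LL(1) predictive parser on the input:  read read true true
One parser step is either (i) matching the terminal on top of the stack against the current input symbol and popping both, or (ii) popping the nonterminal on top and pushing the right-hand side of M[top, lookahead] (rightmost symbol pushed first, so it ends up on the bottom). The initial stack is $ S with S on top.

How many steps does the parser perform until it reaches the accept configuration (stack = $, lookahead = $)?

step 1: stack=$ S  input=read read true true $  — expand S ::= read read L
step 2: stack=$ L read read  input=read read true true $  — match read
step 3: stack=$ L read  input=read true true $  — match read
step 4: stack=$ L  input=true true $  — expand L ::= true true E E
step 5: stack=$ E E true true  input=true true $  — match true
step 6: stack=$ E E true  input=true $  — match true
step 7: stack=$ E E  input=$  — expand E ::= epsilon
step 8: stack=$ E  input=$  — expand E ::= epsilon
Accept reached after 8 steps.

8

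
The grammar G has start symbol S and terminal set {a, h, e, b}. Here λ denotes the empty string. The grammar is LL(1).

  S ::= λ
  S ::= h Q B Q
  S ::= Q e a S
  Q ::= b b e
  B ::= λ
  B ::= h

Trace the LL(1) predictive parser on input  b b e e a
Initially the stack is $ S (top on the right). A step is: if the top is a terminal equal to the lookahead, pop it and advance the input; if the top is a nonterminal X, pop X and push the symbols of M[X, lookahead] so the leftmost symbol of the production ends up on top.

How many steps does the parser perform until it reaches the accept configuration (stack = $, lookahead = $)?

8

step 1: stack=$ S  input=b b e e a $  — expand S ::= Q e a S
step 2: stack=$ S a e Q  input=b b e e a $  — expand Q ::= b b e
step 3: stack=$ S a e e b b  input=b b e e a $  — match b
step 4: stack=$ S a e e b  input=b e e a $  — match b
step 5: stack=$ S a e e  input=e e a $  — match e
step 6: stack=$ S a e  input=e a $  — match e
step 7: stack=$ S a  input=a $  — match a
step 8: stack=$ S  input=$  — expand S ::= λ
Accept reached after 8 steps.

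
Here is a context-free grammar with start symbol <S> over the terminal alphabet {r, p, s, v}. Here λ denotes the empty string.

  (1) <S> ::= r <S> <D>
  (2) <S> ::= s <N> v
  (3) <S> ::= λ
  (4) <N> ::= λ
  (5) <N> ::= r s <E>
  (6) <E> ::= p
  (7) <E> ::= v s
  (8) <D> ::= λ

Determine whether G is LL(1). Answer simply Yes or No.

Yes

FIRST(<S>) = {λ, r, s}
FIRST(<N>) = {λ, r}
FIRST(<E>) = {p, v}
FIRST(<D>) = {λ}
FOLLOW(<S>) = {$}
FOLLOW(<N>) = {v}
FOLLOW(<E>) = {v}
FOLLOW(<D>) = {$}
Each cell of M receives at most one production.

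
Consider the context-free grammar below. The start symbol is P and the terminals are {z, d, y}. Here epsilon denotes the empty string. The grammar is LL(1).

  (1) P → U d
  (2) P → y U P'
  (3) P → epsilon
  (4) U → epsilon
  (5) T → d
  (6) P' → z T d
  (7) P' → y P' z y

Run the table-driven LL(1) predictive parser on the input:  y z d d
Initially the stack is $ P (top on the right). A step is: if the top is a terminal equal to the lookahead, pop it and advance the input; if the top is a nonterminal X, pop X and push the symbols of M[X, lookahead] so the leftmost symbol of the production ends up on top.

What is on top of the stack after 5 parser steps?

step 1: stack=$ P  input=y z d d $  — expand P → y U P'
step 2: stack=$ P' U y  input=y z d d $  — match y
step 3: stack=$ P' U  input=z d d $  — expand U → epsilon
step 4: stack=$ P'  input=z d d $  — expand P' → z T d
step 5: stack=$ d T z  input=z d d $  — match z
Stack after step 5: $ d T (top = T).

T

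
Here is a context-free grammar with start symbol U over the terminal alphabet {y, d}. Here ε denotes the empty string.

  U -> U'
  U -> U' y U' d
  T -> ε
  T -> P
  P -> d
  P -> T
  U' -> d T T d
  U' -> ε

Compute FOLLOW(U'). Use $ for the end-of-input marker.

FIRST(U') = {ε, d}
FIRST(U) = {ε, d, y}  (via U', U' y U' d)
FIRST(T) = {ε, d}  (via P)
FIRST(P) = {ε, d}  (via T)
FOLLOW(U) includes $ since U is the start symbol.
FOLLOW(U): U appears on no right-hand side. Thus FOLLOW(U) = {$}.
FOLLOW(U'): in U->U', the suffix after U' is empty, so FOLLOW(U') ⊇ FOLLOW(U) = {$}; in U->U' y U' d (occurrence 1), U' is followed by y U' d with FIRST {y}; in U->U' y U' d (occurrence 2), U' is followed by d with FIRST {d}. Thus FOLLOW(U') = {$, d, y}.
FOLLOW(T): in P->T, the suffix after T is empty, so FOLLOW(T) ⊇ FOLLOW(P) = {d}; in U'->d T T d (occurrence 1), T is followed by T d with FIRST {d}; in U'->d T T d (occurrence 2), T is followed by d with FIRST {d}. Thus FOLLOW(T) = {d}.
FOLLOW(P): in T->P, the suffix after P is empty, so FOLLOW(P) ⊇ FOLLOW(T) = {d}. Thus FOLLOW(P) = {d}.

{$, d, y}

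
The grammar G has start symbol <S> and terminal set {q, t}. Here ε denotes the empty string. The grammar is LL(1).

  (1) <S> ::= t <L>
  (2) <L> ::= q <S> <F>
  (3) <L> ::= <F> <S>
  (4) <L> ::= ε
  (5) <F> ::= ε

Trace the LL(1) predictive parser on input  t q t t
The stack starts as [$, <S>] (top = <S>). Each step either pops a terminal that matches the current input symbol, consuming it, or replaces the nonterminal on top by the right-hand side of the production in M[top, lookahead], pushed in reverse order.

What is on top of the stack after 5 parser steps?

     Stack        Input      Action
  1  $ <S>        t q t t $  expand <S> ::= t <L>
  2  $ <L> t      t q t t $  match t
  3  $ <L>        q t t $    expand <L> ::= q <S> <F>
  4  $ <F> <S> q  q t t $    match q
  5  $ <F> <S>    t t $      expand <S> ::= t <L>
Stack after step 5: $ <F> <L> t (top = t).

t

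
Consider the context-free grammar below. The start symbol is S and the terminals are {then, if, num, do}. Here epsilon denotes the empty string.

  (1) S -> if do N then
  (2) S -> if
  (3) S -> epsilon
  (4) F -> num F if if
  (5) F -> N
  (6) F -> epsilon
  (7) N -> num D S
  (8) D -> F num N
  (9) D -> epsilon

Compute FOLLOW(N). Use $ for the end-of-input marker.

FIRST(S): from S->if do N then we get {if}; from S->if we get {if}; from S->epsilon we get {epsilon}. So FIRST(S) = {epsilon, if}.
FIRST(N): from N->num D S we get {num}. So FIRST(N) = {num}.
FIRST(F): from F->num F if if we get {num}; from F->N we get {num}; from F->epsilon we get {epsilon}. So FIRST(F) = {epsilon, num}.
FIRST(D): from D->F num N we get {num}; from D->epsilon we get {epsilon}. So FIRST(D) = {epsilon, num}.
FOLLOW(S) includes $ since S is the start symbol.
FOLLOW(F): in F->num F if if, F is followed by if if with FIRST {if}; in D->F num N, F is followed by num N with FIRST {num}. Thus FOLLOW(F) = {if, num}.
FOLLOW(S): in N->num D S, the suffix after S is empty, so FOLLOW(S) ⊇ FOLLOW(N) = {if, num, then}. Thus FOLLOW(S) = {$, if, num, then}.
FOLLOW(N): in S->if do N then, N is followed by then with FIRST {then}; in F->N, the suffix after N is empty, so FOLLOW(N) ⊇ FOLLOW(F) = {if, num}; in D->F num N, the suffix after N is empty, so FOLLOW(N) ⊇ FOLLOW(D) = {if, num, then}. Thus FOLLOW(N) = {if, num, then}.
FOLLOW(D): in N->num D S, D is followed by S with FIRST {epsilon, if}; in N->num D S, the suffix after D is nullable, so FOLLOW(D) ⊇ FOLLOW(N) = {if, num, then}. Thus FOLLOW(D) = {if, num, then}.

{if, num, then}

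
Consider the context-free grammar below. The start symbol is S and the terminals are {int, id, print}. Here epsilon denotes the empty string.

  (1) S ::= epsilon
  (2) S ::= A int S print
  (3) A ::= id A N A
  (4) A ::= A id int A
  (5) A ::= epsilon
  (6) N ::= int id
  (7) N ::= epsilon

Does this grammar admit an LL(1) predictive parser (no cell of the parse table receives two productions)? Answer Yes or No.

No

FIRST(S) = {epsilon, id, int}
FIRST(A) = {epsilon, id}
FIRST(N) = {epsilon, int}
FOLLOW(S) = {$, print}
FOLLOW(A) = {id, int}
FOLLOW(N) = {id, int}
Cell M[A, id] receives both A ::= id A N A and A ::= A id int A and A ::= epsilon — the grammar is not LL(1).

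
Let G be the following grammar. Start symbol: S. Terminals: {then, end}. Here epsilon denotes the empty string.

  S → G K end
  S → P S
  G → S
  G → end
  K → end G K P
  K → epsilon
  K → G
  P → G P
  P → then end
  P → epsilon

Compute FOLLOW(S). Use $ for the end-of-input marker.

FIRST(S): from S→G K end we get {end, then}; from S→P S we get {end, then}. So FIRST(S) = {end, then}.
FIRST(G): from G→S we get {end, then}; from G→end we get {end}. So FIRST(G) = {end, then}.
FIRST(K): from K→end G K P we get {end}; from K→epsilon we get {epsilon}; from K→G we get {end, then}. So FIRST(K) = {epsilon, end, then}.
FIRST(P): from P→G P we get {end, then}; from P→then end we get {then}; from P→epsilon we get {epsilon}. So FIRST(P) = {epsilon, end, then}.
FOLLOW(S) includes $ since S is the start symbol.
FOLLOW(K): in S→G K end, K is followed by end with FIRST {end}; in K→end G K P, K is followed by P with FIRST {epsilon, end, then}; in K→end G K P, the suffix after K is nullable (adds nothing new). Thus FOLLOW(K) = {end, then}.
FOLLOW(P): in S→P S, P is followed by S with FIRST {end, then}; in K→end G K P, the suffix after P is empty, so FOLLOW(P) ⊇ FOLLOW(K) = {end, then}; in P→G P, the suffix after P is empty (adds nothing new). Thus FOLLOW(P) = {end, then}.
FOLLOW(G): in S→G K end, G is followed by K end with FIRST {end, then}; in K→end G K P, G is followed by K P with FIRST {epsilon, end, then}; in K→end G K P, the suffix after G is nullable, so FOLLOW(G) ⊇ FOLLOW(K) = {end, then}; in K→G, the suffix after G is empty, so FOLLOW(G) ⊇ FOLLOW(K) = {end, then}; in P→G P, G is followed by P with FIRST {epsilon, end, then}; in P→G P, the suffix after G is nullable, so FOLLOW(G) ⊇ FOLLOW(P) = {end, then}. Thus FOLLOW(G) = {end, then}.
FOLLOW(S): in S→P S, the suffix after S is empty (adds nothing new); in G→S, the suffix after S is empty, so FOLLOW(S) ⊇ FOLLOW(G) = {end, then}. Thus FOLLOW(S) = {$, end, then}.

{$, end, then}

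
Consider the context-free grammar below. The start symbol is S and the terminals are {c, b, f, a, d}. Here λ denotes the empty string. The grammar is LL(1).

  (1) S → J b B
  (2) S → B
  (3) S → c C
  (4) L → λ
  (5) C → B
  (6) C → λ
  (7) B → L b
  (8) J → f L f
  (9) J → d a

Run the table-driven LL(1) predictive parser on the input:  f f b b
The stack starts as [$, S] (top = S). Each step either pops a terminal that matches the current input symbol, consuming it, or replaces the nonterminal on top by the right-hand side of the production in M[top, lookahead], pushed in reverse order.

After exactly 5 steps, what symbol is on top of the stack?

b

step 1: stack=$ S  input=f f b b $  — expand S → J b B
step 2: stack=$ B b J  input=f f b b $  — expand J → f L f
step 3: stack=$ B b f L f  input=f f b b $  — match f
step 4: stack=$ B b f L  input=f b b $  — expand L → λ
step 5: stack=$ B b f  input=f b b $  — match f
Stack after step 5: $ B b (top = b).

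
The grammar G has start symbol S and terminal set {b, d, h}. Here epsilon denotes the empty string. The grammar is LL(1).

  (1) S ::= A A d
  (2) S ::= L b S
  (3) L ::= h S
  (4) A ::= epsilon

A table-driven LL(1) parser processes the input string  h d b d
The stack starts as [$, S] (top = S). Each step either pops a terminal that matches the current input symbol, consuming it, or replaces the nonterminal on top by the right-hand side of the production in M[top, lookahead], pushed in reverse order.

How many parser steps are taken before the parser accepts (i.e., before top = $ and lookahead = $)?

      Stack        Input      Action
   1  $ S          h d b d $  expand S ::= L b S
   2  $ S b L      h d b d $  expand L ::= h S
   3  $ S b S h    h d b d $  match h
   4  $ S b S      d b d $    expand S ::= A A d
   5  $ S b d A A  d b d $    expand A ::= epsilon
   6  $ S b d A    d b d $    expand A ::= epsilon
   7  $ S b d      d b d $    match d
   8  $ S b        b d $      match b
   9  $ S          d $        expand S ::= A A d
  10  $ d A A      d $        expand A ::= epsilon
  11  $ d A        d $        expand A ::= epsilon
  12  $ d          d $        match d
Accept reached after 12 steps.

12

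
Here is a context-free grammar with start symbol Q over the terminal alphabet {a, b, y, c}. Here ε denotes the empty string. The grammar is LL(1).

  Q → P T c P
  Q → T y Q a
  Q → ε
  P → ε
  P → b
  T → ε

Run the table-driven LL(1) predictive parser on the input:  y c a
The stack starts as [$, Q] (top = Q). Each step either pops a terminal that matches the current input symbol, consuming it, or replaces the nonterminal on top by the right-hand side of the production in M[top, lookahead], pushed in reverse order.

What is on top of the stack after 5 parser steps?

step 1: stack=$ Q  input=y c a $  — expand Q → T y Q a
step 2: stack=$ a Q y T  input=y c a $  — expand T → ε
step 3: stack=$ a Q y  input=y c a $  — match y
step 4: stack=$ a Q  input=c a $  — expand Q → P T c P
step 5: stack=$ a P c T P  input=c a $  — expand P → ε
Stack after step 5: $ a P c T (top = T).

T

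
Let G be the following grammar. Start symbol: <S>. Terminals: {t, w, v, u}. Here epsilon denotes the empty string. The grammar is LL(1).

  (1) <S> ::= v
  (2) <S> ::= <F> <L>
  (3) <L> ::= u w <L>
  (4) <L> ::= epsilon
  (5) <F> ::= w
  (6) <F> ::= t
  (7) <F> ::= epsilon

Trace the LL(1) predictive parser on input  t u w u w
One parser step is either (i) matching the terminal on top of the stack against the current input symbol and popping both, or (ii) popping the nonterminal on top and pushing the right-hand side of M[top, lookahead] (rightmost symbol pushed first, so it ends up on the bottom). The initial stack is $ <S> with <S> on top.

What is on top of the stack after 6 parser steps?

<L>

     Stack      Input        Action
  1  $ <S>      t u w u w $  expand <S> ::= <F> <L>
  2  $ <L> <F>  t u w u w $  expand <F> ::= t
  3  $ <L> t    t u w u w $  match t
  4  $ <L>      u w u w $    expand <L> ::= u w <L>
  5  $ <L> w u  u w u w $    match u
  6  $ <L> w    w u w $      match w
Stack after step 6: $ <L> (top = <L>).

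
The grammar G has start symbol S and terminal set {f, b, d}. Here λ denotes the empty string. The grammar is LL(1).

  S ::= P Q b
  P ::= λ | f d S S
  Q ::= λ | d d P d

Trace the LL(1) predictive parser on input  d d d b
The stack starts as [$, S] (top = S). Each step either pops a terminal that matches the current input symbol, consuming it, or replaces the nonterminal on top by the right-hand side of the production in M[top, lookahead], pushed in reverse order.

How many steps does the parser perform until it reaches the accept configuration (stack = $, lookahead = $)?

     Stack        Input      Action
  1  $ S          d d d b $  expand S ::= P Q b
  2  $ b Q P      d d d b $  expand P ::= λ
  3  $ b Q        d d d b $  expand Q ::= d d P d
  4  $ b d P d d  d d d b $  match d
  5  $ b d P d    d d b $    match d
  6  $ b d P      d b $      expand P ::= λ
  7  $ b d        d b $      match d
  8  $ b          b $        match b
Accept reached after 8 steps.

8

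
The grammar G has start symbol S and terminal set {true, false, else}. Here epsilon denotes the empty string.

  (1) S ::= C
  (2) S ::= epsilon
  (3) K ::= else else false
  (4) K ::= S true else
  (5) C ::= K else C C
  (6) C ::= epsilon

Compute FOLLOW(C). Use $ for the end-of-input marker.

{$, else, true}

FIRST(S): from S::=C we get {epsilon, else, true}; from S::=epsilon we get {epsilon}. So FIRST(S) = {epsilon, else, true}.
FIRST(K): from K::=else else false we get {else}; from K::=S true else we get {else, true}. So FIRST(K) = {else, true}.
FIRST(C): from C::=K else C C we get {else, true}; from C::=epsilon we get {epsilon}. So FIRST(C) = {epsilon, else, true}.
FOLLOW(S) includes $ since S is the start symbol.
FOLLOW(S): in K::=S true else, S is followed by true else with FIRST {true}. Thus FOLLOW(S) = {$, true}.
FOLLOW(K): in C::=K else C C, K is followed by else C C with FIRST {else}. Thus FOLLOW(K) = {else}.
FOLLOW(C): in S::=C, the suffix after C is empty, so FOLLOW(C) ⊇ FOLLOW(S) = {$, true}; in C::=K else C C (occurrence 1), C is followed by C with FIRST {epsilon, else, true}; in C::=K else C C (occurrence 1), the suffix after C is nullable (adds nothing new); in C::=K else C C (occurrence 2), the suffix after C is empty (adds nothing new). Thus FOLLOW(C) = {$, else, true}.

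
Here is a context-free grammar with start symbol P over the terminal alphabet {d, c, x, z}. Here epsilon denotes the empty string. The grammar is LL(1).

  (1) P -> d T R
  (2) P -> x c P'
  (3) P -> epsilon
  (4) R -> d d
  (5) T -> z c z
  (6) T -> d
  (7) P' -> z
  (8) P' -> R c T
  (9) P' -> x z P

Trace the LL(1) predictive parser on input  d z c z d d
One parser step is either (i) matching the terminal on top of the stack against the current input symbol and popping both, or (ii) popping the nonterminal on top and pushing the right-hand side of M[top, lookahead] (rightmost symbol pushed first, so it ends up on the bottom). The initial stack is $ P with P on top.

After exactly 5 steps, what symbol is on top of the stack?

z

     Stack      Input          Action
  1  $ P        d z c z d d $  expand P -> d T R
  2  $ R T d    d z c z d d $  match d
  3  $ R T      z c z d d $    expand T -> z c z
  4  $ R z c z  z c z d d $    match z
  5  $ R z c    c z d d $      match c
Stack after step 5: $ R z (top = z).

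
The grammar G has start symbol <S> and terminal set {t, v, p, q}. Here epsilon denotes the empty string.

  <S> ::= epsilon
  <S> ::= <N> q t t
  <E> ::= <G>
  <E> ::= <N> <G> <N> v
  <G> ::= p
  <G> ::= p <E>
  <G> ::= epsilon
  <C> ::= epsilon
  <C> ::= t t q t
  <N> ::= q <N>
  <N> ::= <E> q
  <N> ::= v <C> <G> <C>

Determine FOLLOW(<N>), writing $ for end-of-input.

{p, q, v}

FIRST(<G>): from <G>::=p we get {p}; from <G>::=p <E> we get {p}; from <G>::=epsilon we get {epsilon}. So FIRST(<G>) = {epsilon, p}.
FIRST(<C>): from <C>::=epsilon we get {epsilon}; from <C>::=t t q t we get {t}. So FIRST(<C>) = {epsilon, t}.
FIRST(<S>): from <S>::=epsilon we get {epsilon}; from <S>::=<N> q t t we get {p, q, v}. So FIRST(<S>) = {epsilon, p, q, v}.
FIRST(<E>): from <E>::=<G> we get {epsilon, p}; from <E>::=<N> <G> <N> v we get {p, q, v}. So FIRST(<E>) = {epsilon, p, q, v}.
FIRST(<N>): from <N>::=q <N> we get {q}; from <N>::=<E> q we get {p, q, v}; from <N>::=v <C> <G> <C> we get {v}. So FIRST(<N>) = {p, q, v}.
FOLLOW(<S>) includes $ since <S> is the start symbol.
FOLLOW(<S>): <S> appears on no right-hand side. Thus FOLLOW(<S>) = {$}.
FOLLOW(<N>): in <S>::=<N> q t t, <N> is followed by q t t with FIRST {q}; in <E>::=<N> <G> <N> v (occurrence 1), <N> is followed by <G> <N> v with FIRST {p, q, v}; in <E>::=<N> <G> <N> v (occurrence 2), <N> is followed by v with FIRST {v}; in <N>::=q <N>, the suffix after <N> is empty (adds nothing new). Thus FOLLOW(<N>) = {p, q, v}.
FOLLOW(<C>): in <N>::=v <C> <G> <C> (occurrence 1), <C> is followed by <G> <C> with FIRST {epsilon, p, t}; in <N>::=v <C> <G> <C> (occurrence 1), the suffix after <C> is nullable, so FOLLOW(<C>) ⊇ FOLLOW(<N>) = {p, q, v}; in <N>::=v <C> <G> <C> (occurrence 2), the suffix after <C> is empty, so FOLLOW(<C>) ⊇ FOLLOW(<N>) = {p, q, v}. Thus FOLLOW(<C>) = {p, q, t, v}.
FOLLOW(<E>): in <G>::=p <E>, the suffix after <E> is empty, so FOLLOW(<E>) ⊇ FOLLOW(<G>) = {p, q, t, v}; in <N>::=<E> q, <E> is followed by q with FIRST {q}. Thus FOLLOW(<E>) = {p, q, t, v}.
FOLLOW(<G>): in <E>::=<G>, the suffix after <G> is empty, so FOLLOW(<G>) ⊇ FOLLOW(<E>) = {p, q, t, v}; in <E>::=<N> <G> <N> v, <G> is followed by <N> v with FIRST {p, q, v}; in <N>::=v <C> <G> <C>, <G> is followed by <C> with FIRST {epsilon, t}; in <N>::=v <C> <G> <C>, the suffix after <G> is nullable, so FOLLOW(<G>) ⊇ FOLLOW(<N>) = {p, q, v}. Thus FOLLOW(<G>) = {p, q, t, v}.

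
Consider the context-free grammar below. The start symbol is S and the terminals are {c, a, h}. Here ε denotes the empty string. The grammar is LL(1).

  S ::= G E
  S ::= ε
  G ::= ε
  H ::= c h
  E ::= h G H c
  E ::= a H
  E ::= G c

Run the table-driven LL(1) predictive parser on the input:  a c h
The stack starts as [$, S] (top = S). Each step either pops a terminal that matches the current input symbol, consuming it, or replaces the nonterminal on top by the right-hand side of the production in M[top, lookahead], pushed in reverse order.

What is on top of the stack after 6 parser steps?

     Stack  Input    Action
  1  $ S    a c h $  expand S ::= G E
  2  $ E G  a c h $  expand G ::= ε
  3  $ E    a c h $  expand E ::= a H
  4  $ H a  a c h $  match a
  5  $ H    c h $    expand H ::= c h
  6  $ h c  c h $    match c
Stack after step 6: $ h (top = h).

h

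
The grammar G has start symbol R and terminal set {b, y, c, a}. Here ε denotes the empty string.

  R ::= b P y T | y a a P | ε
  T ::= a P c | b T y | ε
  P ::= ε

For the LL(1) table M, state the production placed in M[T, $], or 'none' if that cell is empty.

T ::= ε

FIRST(R) = {ε, b, y}
FIRST(T) = {ε, a, b}
FIRST(P) = {ε}
FOLLOW(R) includes $ since R is the start symbol.
FOLLOW(R): R appears on no right-hand side. Thus FOLLOW(R) = {$}.
FOLLOW(T): in R::=b P y T, the suffix after T is empty, so FOLLOW(T) ⊇ FOLLOW(R) = {$}; in T::=b T y, T is followed by y with FIRST {y}. Thus FOLLOW(T) = {$, y}.
For T ::= a P c: FIRST(a P c) = {a}, so it goes in M[T, t] for t ∈ {a}.
For T ::= b T y: FIRST(b T y) = {b}, so it goes in M[T, t] for t ∈ {b}.
For T ::= ε: FIRST(ε) = {ε}, so it goes in M[T, t] for t ∈ {}; since ε ∈ FIRST, also for every t ∈ FOLLOW(T) = {$, y}.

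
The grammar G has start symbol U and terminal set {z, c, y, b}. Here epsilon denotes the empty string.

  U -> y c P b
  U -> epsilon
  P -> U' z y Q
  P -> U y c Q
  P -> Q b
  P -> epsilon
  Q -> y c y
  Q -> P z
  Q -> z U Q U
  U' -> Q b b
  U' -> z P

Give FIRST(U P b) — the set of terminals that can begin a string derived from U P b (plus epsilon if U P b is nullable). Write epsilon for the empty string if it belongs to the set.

FIRST(U): from U->y c P b we get {y}; from U->epsilon we get {epsilon}. So FIRST(U) = {epsilon, y}.
FIRST(P): from P->U' z y Q we get {y, z}; from P->U y c Q we get {y}; from P->Q b we get {y, z}; from P->epsilon we get {epsilon}. So FIRST(P) = {epsilon, y, z}.
FIRST(Q): from Q->y c y we get {y}; from Q->P z we get {y, z}; from Q->z U Q U we get {z}. So FIRST(Q) = {y, z}.
FIRST(U'): from U'->Q b b we get {y, z}; from U'->z P we get {z}. So FIRST(U') = {y, z}.
FIRST(U P b): take FIRST of each symbol in turn, carrying on past any symbol whose FIRST contains epsilon; result {b, y, z}.

{b, y, z}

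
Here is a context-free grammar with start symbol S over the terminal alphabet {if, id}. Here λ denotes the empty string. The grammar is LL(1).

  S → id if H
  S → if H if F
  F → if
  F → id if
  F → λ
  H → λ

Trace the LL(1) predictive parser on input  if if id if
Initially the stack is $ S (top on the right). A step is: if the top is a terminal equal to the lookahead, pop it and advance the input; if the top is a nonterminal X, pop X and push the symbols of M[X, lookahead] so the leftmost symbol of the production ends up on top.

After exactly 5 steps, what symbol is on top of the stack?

step 1: stack=$ S  input=if if id if $  — expand S → if H if F
step 2: stack=$ F if H if  input=if if id if $  — match if
step 3: stack=$ F if H  input=if id if $  — expand H → λ
step 4: stack=$ F if  input=if id if $  — match if
step 5: stack=$ F  input=id if $  — expand F → id if
Stack after step 5: $ if id (top = id).

id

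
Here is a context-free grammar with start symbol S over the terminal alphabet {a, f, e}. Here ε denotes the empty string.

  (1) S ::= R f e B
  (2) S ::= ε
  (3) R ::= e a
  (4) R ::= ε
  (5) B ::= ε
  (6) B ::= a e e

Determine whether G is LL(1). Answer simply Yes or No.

FIRST(S) = {ε, e, f}
FIRST(R) = {ε, e}
FIRST(B) = {ε, a}
FOLLOW(S) = {$}
FOLLOW(R) = {f}
FOLLOW(B) = {$}
Each cell of M receives at most one production.

Yes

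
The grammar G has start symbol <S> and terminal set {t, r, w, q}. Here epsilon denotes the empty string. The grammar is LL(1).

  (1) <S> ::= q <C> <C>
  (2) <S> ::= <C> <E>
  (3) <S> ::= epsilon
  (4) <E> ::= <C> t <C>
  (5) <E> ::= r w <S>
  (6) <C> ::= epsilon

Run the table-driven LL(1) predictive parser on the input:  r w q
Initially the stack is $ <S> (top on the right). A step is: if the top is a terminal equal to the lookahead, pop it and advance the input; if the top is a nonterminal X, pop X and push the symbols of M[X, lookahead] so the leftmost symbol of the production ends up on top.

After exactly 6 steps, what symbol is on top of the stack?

q

     Stack      Input    Action
  1  $ <S>      r w q $  expand <S> ::= <C> <E>
  2  $ <E> <C>  r w q $  expand <C> ::= epsilon
  3  $ <E>      r w q $  expand <E> ::= r w <S>
  4  $ <S> w r  r w q $  match r
  5  $ <S> w    w q $    match w
  6  $ <S>      q $      expand <S> ::= q <C> <C>
Stack after step 6: $ <C> <C> q (top = q).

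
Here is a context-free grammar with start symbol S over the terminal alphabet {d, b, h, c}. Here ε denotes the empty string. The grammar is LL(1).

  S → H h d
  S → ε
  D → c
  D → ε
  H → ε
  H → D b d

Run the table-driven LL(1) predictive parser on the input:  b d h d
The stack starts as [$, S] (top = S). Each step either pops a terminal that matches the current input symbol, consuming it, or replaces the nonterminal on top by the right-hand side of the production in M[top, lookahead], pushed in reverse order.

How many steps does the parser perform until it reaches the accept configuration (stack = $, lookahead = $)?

step 1: stack=$ S  input=b d h d $  — expand S → H h d
step 2: stack=$ d h H  input=b d h d $  — expand H → D b d
step 3: stack=$ d h d b D  input=b d h d $  — expand D → ε
step 4: stack=$ d h d b  input=b d h d $  — match b
step 5: stack=$ d h d  input=d h d $  — match d
step 6: stack=$ d h  input=h d $  — match h
step 7: stack=$ d  input=d $  — match d
Accept reached after 7 steps.

7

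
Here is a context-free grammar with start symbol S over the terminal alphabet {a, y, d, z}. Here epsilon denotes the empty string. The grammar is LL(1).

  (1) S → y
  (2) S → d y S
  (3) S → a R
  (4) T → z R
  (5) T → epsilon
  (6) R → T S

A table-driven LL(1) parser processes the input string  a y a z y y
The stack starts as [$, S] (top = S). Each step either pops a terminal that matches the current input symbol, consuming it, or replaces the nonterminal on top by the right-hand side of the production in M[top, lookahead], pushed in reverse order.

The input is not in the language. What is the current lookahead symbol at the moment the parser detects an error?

a

     Stack  Input          Action
  1  $ S    a y a z y y $  expand S → a R
  2  $ R a  a y a z y y $  match a
  3  $ R    y a z y y $    expand R → T S
  4  $ S T  y a z y y $    expand T → epsilon
  5  $ S    y a z y y $    expand S → y
  6  $ y    y a z y y $    match y
  7  $      a z y y $      error: stack empty but input remains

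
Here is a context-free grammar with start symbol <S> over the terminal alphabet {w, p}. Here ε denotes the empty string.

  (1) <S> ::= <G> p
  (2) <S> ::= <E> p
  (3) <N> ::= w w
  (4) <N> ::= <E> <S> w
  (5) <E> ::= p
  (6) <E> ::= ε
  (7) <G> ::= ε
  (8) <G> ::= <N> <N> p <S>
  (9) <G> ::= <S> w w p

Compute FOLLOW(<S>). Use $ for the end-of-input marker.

FIRST(<E>): from <E>::=p we get {p}; from <E>::=ε we get {ε}. So FIRST(<E>) = {ε, p}.
FIRST(<S>): from <S>::=<G> p we get {p, w}; from <S>::=<E> p we get {p}. So FIRST(<S>) = {p, w}.
FIRST(<N>): from <N>::=w w we get {w}; from <N>::=<E> <S> w we get {p, w}. So FIRST(<N>) = {p, w}.
FIRST(<G>): from <G>::=ε we get {ε}; from <G>::=<N> <N> p <S> we get {p, w}; from <G>::=<S> w w p we get {p, w}. So FIRST(<G>) = {ε, p, w}.
FOLLOW(<S>) includes $ since <S> is the start symbol.
FOLLOW(<N>): in <G>::=<N> <N> p <S> (occurrence 1), <N> is followed by <N> p <S> with FIRST {p, w}; in <G>::=<N> <N> p <S> (occurrence 2), <N> is followed by p <S> with FIRST {p}. Thus FOLLOW(<N>) = {p, w}.
FOLLOW(<E>): in <S>::=<E> p, <E> is followed by p with FIRST {p}; in <N>::=<E> <S> w, <E> is followed by <S> w with FIRST {p, w}. Thus FOLLOW(<E>) = {p, w}.
FOLLOW(<G>): in <S>::=<G> p, <G> is followed by p with FIRST {p}. Thus FOLLOW(<G>) = {p}.
FOLLOW(<S>): in <N>::=<E> <S> w, <S> is followed by w with FIRST {w}; in <G>::=<N> <N> p <S>, the suffix after <S> is empty, so FOLLOW(<S>) ⊇ FOLLOW(<G>) = {p}; in <G>::=<S> w w p, <S> is followed by w w p with FIRST {w}. Thus FOLLOW(<S>) = {$, p, w}.

{$, p, w}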